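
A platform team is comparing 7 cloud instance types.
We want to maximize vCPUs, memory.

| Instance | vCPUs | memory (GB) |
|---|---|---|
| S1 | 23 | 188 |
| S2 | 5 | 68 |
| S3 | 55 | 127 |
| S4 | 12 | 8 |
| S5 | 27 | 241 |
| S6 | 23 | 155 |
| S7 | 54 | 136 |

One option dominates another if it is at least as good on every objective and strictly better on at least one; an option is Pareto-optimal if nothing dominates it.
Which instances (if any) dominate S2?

S1: vCPUs 23≥5, memory 188≥68 — dominates S2.
S3: vCPUs 55≥5, memory 127≥68 — dominates S2.
S5: vCPUs 27≥5, memory 241≥68 — dominates S2.
S6: vCPUs 23≥5, memory 155≥68 — dominates S2.
S7: vCPUs 54≥5, memory 136≥68 — dominates S2.
Others (S4) are each worse than S2 on at least one objective.

S1, S3, S5, S6, S7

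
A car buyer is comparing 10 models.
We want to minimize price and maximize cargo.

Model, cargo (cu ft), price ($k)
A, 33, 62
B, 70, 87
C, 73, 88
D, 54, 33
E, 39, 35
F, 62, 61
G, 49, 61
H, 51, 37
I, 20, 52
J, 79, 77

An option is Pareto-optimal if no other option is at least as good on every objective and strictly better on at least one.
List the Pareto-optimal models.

A: dominated by D (cargo 54≥33, price 33≤62).
B: dominated by J (cargo 79≥70, price 77≤87).
C: dominated by J (cargo 79≥73, price 77≤88).
D: not dominated (best price).
E: dominated by D (cargo 54≥39, price 33≤35).
F: not dominated.
G: dominated by D (cargo 54≥49, price 33≤61).
H: dominated by D (cargo 54≥51, price 33≤37).
I: dominated by D (cargo 54≥20, price 33≤52).
J: not dominated (best cargo).

D, F, J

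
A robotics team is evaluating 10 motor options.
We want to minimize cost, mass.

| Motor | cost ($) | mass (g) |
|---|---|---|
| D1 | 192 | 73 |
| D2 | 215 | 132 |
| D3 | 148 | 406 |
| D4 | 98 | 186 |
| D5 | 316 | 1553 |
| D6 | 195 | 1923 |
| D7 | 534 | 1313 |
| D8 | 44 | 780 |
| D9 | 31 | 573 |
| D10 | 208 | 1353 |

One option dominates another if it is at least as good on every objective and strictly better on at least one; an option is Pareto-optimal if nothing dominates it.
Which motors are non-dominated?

D1, D4, D9

D1: not dominated (best mass).
D2: dominated by D1 (cost 192≤215, mass 73≤132).
D3: dominated by D4 (cost 98≤148, mass 186≤406).
D4: not dominated.
D5: dominated by D1 (cost 192≤316, mass 73≤1553).
D6: dominated by D1 (cost 192≤195, mass 73≤1923).
D7: dominated by D1 (cost 192≤534, mass 73≤1313).
D8: dominated by D9 (cost 31≤44, mass 573≤780).
D9: not dominated (best cost).
D10: dominated by D1 (cost 192≤208, mass 73≤1353).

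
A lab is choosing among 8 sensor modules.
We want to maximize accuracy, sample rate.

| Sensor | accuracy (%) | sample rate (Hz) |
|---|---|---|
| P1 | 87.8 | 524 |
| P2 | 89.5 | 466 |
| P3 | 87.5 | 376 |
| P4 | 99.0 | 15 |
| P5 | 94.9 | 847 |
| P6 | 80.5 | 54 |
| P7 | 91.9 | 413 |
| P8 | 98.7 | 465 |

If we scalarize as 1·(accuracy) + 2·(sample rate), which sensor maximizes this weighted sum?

P5

P1: 1·87.8 + 2·524 = 1135.8
P2: 1·89.5 + 2·466 = 1021.5
P3: 1·87.5 + 2·376 = 839.5
P4: 1·99.0 + 2·15 = 129.0
P5: 1·94.9 + 2·847 = 1788.9
P6: 1·80.5 + 2·54 = 188.5
P7: 1·91.9 + 2·413 = 917.9
P8: 1·98.7 + 2·465 = 1028.7
Highest: P5 at 1788.9.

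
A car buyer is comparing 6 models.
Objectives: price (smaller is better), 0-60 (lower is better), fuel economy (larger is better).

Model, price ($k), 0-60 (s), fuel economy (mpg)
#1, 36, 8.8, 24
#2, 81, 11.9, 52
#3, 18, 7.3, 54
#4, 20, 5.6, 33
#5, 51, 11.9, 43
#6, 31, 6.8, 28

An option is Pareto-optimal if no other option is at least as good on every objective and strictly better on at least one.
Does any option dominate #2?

Yes

#3 vs #2: price 18≤81, 0-60 7.3≤11.9, fuel economy 54≥52 — #3 is at least as good on every objective and strictly better on at least one, so #3 dominates #2.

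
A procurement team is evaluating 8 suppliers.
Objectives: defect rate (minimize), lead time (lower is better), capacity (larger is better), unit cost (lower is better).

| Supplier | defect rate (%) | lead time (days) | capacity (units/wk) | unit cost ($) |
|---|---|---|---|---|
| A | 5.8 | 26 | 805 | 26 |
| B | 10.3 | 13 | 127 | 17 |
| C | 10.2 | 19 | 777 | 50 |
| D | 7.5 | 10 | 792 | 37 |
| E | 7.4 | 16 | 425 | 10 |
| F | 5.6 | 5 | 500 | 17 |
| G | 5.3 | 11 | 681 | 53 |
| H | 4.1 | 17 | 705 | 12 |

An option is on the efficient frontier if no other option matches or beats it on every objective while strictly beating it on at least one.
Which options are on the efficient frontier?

A, D, E, F, G, H

A: not dominated (best capacity).
B: dominated by F (defect rate 5.6≤10.3, lead time 5≤13, capacity 500≥127, unit cost 17≤17).
C: dominated by D (defect rate 7.5≤10.2, lead time 10≤19, capacity 792≥777, unit cost 37≤50).
D: not dominated.
E: not dominated (best unit cost).
F: not dominated (best lead time).
G: not dominated.
H: not dominated (best defect rate).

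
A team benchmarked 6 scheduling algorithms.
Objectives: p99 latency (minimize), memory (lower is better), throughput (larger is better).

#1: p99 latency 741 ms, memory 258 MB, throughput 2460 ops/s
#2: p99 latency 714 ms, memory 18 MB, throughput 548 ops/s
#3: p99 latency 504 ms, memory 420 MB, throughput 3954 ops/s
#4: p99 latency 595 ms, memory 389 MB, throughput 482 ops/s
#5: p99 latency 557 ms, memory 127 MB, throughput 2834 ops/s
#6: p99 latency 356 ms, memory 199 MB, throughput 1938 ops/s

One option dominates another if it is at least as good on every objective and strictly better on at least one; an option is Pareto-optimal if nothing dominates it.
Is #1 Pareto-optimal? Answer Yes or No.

No

#5 vs #1: p99 latency 557≤741, memory 127≤258, throughput 2834≥2460 — #5 is at least as good on every objective and strictly better on at least one, so #5 dominates #1.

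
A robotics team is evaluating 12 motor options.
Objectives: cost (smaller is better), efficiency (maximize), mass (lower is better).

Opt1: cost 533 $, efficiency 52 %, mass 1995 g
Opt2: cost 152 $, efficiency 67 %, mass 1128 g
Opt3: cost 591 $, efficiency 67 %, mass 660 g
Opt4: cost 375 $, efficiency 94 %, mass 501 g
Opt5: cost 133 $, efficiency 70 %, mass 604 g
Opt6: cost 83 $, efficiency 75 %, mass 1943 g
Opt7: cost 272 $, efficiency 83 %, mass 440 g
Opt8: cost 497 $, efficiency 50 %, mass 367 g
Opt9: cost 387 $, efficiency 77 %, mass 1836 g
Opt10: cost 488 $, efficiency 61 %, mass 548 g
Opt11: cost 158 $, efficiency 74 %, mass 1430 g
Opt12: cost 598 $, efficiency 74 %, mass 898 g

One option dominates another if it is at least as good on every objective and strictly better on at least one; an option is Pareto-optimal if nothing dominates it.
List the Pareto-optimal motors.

Opt1: dominated by Opt2 (cost 152≤533, efficiency 67≥52, mass 1128≤1995).
Opt2: dominated by Opt5 (cost 133≤152, efficiency 70≥67, mass 604≤1128).
Opt3: dominated by Opt4 (cost 375≤591, efficiency 94≥67, mass 501≤660).
Opt4: not dominated (best efficiency).
Opt5: not dominated.
Opt6: not dominated (best cost).
Opt7: not dominated.
Opt8: not dominated (best mass).
Opt9: dominated by Opt4 (cost 375≤387, efficiency 94≥77, mass 501≤1836).
Opt10: dominated by Opt4 (cost 375≤488, efficiency 94≥61, mass 501≤548).
Opt11: not dominated.
Opt12: dominated by Opt4 (cost 375≤598, efficiency 94≥74, mass 501≤898).

Opt4, Opt5, Opt6, Opt7, Opt8, Opt11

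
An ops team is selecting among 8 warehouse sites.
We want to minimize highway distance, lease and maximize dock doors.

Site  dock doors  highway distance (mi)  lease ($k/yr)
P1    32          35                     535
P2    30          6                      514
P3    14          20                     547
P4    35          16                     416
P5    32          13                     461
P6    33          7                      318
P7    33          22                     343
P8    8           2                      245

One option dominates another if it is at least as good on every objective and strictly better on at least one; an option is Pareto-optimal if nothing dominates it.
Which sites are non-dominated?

P1: dominated by P4 (dock doors 35≥32, highway distance 16≤35, lease 416≤535).
P2: not dominated.
P3: dominated by P2 (dock doors 30≥14, highway distance 6≤20, lease 514≤547).
P4: not dominated (best dock doors).
P5: dominated by P6 (dock doors 33≥32, highway distance 7≤13, lease 318≤461).
P6: not dominated.
P7: dominated by P6 (dock doors 33≥33, highway distance 7≤22, lease 318≤343).
P8: not dominated (best highway distance).

P2, P4, P6, P8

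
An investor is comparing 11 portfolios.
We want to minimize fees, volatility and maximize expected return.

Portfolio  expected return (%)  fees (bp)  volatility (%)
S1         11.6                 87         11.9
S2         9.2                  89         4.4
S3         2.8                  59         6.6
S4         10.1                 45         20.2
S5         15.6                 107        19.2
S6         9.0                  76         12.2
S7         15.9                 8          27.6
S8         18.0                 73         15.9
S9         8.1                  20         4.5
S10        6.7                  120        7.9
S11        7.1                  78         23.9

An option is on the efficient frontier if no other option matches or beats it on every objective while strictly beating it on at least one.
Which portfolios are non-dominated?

S1: not dominated.
S2: not dominated (best volatility).
S3: dominated by S9 (expected return 8.1≥2.8, fees 20≤59, volatility 4.5≤6.6).
S4: not dominated.
S5: dominated by S8 (expected return 18.0≥15.6, fees 73≤107, volatility 15.9≤19.2).
S6: not dominated.
S7: not dominated (best fees).
S8: not dominated (best expected return).
S9: not dominated.
S10: dominated by S2 (expected return 9.2≥6.7, fees 89≤120, volatility 4.4≤7.9).
S11: dominated by S4 (expected return 10.1≥7.1, fees 45≤78, volatility 20.2≤23.9).

S1, S2, S4, S6, S7, S8, S9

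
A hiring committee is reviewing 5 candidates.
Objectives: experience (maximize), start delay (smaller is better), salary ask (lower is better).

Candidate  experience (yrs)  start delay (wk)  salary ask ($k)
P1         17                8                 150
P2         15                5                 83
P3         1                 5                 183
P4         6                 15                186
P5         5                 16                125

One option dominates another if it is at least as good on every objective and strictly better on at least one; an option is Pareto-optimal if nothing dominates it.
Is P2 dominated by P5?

P5 vs P2: P5 is worse on experience (5 vs 15), so it does not dominate P2.

No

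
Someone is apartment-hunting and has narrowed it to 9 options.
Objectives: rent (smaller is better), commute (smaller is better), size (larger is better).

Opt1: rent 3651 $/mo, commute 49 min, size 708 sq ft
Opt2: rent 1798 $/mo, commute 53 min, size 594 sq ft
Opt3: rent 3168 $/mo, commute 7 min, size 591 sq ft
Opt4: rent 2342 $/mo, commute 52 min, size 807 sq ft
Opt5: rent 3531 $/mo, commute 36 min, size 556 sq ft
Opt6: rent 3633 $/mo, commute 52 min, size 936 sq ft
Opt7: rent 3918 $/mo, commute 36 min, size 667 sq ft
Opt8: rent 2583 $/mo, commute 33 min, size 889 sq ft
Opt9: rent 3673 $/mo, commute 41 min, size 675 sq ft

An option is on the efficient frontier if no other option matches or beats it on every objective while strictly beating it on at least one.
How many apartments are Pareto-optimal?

5

Opt1: dominated by Opt8 (rent 2583≤3651, commute 33≤49, size 889≥708).
Opt2: not dominated (best rent).
Opt3: not dominated (best commute).
Opt4: not dominated.
Opt5: dominated by Opt3 (rent 3168≤3531, commute 7≤36, size 591≥556).
Opt6: not dominated (best size).
Opt7: dominated by Opt8 (rent 2583≤3918, commute 33≤36, size 889≥667).
Opt8: not dominated.
Opt9: dominated by Opt8 (rent 2583≤3673, commute 33≤41, size 889≥675).
Pareto-optimal: Opt2, Opt3, Opt4, Opt6, Opt8 → 5.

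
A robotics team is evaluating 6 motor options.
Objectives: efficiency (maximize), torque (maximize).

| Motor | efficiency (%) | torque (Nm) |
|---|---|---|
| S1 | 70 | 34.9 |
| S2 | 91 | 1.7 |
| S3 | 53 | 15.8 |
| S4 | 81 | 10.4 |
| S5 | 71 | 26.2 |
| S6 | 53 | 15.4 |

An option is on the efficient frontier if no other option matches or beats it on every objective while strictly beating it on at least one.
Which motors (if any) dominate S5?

none

S1: worse on efficiency (70 vs 71).
S2: worse on torque (1.7 vs 26.2).
S3: worse on efficiency (53 vs 71).
S4: worse on torque (10.4 vs 26.2).
S6: worse on efficiency (53 vs 71).
No option dominates S5.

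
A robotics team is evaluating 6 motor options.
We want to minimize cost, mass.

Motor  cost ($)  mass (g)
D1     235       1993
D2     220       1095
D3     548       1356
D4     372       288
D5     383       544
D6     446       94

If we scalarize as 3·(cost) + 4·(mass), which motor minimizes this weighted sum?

D1: 3·235 + 4·1993 = 8677
D2: 3·220 + 4·1095 = 5040
D3: 3·548 + 4·1356 = 7068
D4: 3·372 + 4·288 = 2268
D5: 3·383 + 4·544 = 3325
D6: 3·446 + 4·94 = 1714
Lowest: D6 at 1714.

D6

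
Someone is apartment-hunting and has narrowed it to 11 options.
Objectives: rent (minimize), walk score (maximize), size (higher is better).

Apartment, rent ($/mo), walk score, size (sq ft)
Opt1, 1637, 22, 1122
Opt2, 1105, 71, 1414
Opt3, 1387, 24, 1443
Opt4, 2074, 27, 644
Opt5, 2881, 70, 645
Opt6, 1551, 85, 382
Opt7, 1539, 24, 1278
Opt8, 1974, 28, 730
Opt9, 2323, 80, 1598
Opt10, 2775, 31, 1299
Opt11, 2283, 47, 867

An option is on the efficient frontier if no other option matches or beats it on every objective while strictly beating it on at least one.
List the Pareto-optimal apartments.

Opt2, Opt3, Opt6, Opt9

Opt1: dominated by Opt2 (rent 1105≤1637, walk score 71≥22, size 1414≥1122).
Opt2: not dominated (best rent).
Opt3: not dominated.
Opt4: dominated by Opt2 (rent 1105≤2074, walk score 71≥27, size 1414≥644).
Opt5: dominated by Opt2 (rent 1105≤2881, walk score 71≥70, size 1414≥645).
Opt6: not dominated (best walk score).
Opt7: dominated by Opt2 (rent 1105≤1539, walk score 71≥24, size 1414≥1278).
Opt8: dominated by Opt2 (rent 1105≤1974, walk score 71≥28, size 1414≥730).
Opt9: not dominated (best size).
Opt10: dominated by Opt2 (rent 1105≤2775, walk score 71≥31, size 1414≥1299).
Opt11: dominated by Opt2 (rent 1105≤2283, walk score 71≥47, size 1414≥867).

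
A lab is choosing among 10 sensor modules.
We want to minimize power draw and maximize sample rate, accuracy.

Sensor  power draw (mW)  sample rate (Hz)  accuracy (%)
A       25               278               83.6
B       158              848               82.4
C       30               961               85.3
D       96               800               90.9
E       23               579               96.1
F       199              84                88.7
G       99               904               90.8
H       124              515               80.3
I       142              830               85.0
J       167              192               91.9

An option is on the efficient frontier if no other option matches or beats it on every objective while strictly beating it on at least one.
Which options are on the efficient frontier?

C, D, E, G

A: dominated by E (power draw 23≤25, sample rate 579≥278, accuracy 96.1≥83.6).
B: dominated by C (power draw 30≤158, sample rate 961≥848, accuracy 85.3≥82.4).
C: not dominated (best sample rate).
D: not dominated.
E: not dominated (best power draw).
F: dominated by D (power draw 96≤199, sample rate 800≥84, accuracy 90.9≥88.7).
G: not dominated.
H: dominated by C (power draw 30≤124, sample rate 961≥515, accuracy 85.3≥80.3).
I: dominated by C (power draw 30≤142, sample rate 961≥830, accuracy 85.3≥85.0).
J: dominated by E (power draw 23≤167, sample rate 579≥192, accuracy 96.1≥91.9).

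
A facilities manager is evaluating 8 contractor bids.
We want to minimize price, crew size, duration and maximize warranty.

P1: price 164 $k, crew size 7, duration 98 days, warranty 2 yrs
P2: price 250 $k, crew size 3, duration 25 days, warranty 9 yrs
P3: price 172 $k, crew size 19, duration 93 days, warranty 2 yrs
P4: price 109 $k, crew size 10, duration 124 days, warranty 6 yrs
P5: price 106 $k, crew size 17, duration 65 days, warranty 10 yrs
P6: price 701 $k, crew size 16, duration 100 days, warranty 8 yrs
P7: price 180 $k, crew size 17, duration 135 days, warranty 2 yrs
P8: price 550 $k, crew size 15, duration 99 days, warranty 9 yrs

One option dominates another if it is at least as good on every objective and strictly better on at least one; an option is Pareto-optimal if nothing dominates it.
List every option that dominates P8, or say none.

P2: price 250≤550, crew size 3≤15, duration 25≤99, warranty 9≥9 — dominates P8.
Others (P1, P3, P4, P5, P6, P7) are each worse than P8 on at least one objective.

P2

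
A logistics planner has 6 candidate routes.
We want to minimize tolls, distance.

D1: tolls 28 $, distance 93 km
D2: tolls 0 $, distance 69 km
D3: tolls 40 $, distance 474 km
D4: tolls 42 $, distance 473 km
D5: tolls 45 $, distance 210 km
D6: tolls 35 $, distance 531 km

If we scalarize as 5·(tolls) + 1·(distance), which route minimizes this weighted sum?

D2

D1: 5·28 + 1·93 = 233
D2: 5·0 + 1·69 = 69
D3: 5·40 + 1·474 = 674
D4: 5·42 + 1·473 = 683
D5: 5·45 + 1·210 = 435
D6: 5·35 + 1·531 = 706
Lowest: D2 at 69.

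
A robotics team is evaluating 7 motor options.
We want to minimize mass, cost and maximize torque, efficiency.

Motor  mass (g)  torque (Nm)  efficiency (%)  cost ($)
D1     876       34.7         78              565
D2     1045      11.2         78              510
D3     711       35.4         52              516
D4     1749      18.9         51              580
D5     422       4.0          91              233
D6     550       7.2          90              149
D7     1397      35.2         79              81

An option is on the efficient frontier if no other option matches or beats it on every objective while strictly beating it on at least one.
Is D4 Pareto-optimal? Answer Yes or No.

No

D1 vs D4: mass 876≤1749, torque 34.7≥18.9, efficiency 78≥51, cost 565≤580 — D1 is at least as good on every objective and strictly better on at least one, so D1 dominates D4.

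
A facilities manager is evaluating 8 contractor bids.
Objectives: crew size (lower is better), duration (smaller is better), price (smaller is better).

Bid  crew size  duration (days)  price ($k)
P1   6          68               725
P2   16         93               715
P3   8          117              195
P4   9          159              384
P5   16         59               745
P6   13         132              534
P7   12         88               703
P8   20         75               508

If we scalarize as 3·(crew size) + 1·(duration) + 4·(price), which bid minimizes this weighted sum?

P3

P1: 3·6 + 1·68 + 4·725 = 2986
P2: 3·16 + 1·93 + 4·715 = 3001
P3: 3·8 + 1·117 + 4·195 = 921
P4: 3·9 + 1·159 + 4·384 = 1722
P5: 3·16 + 1·59 + 4·745 = 3087
P6: 3·13 + 1·132 + 4·534 = 2307
P7: 3·12 + 1·88 + 4·703 = 2936
P8: 3·20 + 1·75 + 4·508 = 2167
Lowest: P3 at 921.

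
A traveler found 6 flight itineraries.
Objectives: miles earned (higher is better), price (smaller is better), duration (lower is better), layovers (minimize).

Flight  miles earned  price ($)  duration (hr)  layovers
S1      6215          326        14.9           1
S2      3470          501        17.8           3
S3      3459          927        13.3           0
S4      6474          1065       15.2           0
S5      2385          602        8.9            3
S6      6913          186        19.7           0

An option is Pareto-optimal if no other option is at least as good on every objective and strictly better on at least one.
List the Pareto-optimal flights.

S1: not dominated.
S2: dominated by S1 (miles earned 6215≥3470, price 326≤501, duration 14.9≤17.8, layovers 1≤3).
S3: not dominated.
S4: not dominated.
S5: not dominated (best duration).
S6: not dominated (best miles earned).

S1, S3, S4, S5, S6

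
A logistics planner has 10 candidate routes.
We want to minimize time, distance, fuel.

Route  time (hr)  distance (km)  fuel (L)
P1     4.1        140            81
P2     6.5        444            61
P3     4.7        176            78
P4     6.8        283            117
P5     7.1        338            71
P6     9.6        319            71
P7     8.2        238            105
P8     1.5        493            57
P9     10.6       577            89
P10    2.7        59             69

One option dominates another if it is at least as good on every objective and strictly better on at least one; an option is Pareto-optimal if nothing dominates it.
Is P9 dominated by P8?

P8 vs P9: time 1.5≤10.6, distance 493≤577, fuel 57≤89 — P8 is at least as good on every objective with at least one strict improvement.

Yes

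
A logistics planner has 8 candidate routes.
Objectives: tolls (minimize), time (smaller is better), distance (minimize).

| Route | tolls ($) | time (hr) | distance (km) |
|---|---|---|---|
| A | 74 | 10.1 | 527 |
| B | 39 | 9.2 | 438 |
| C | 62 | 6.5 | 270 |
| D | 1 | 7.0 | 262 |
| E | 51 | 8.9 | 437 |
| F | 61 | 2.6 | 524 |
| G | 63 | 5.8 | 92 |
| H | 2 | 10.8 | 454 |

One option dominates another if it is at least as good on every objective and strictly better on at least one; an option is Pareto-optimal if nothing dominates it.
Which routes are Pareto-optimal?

A: dominated by B (tolls 39≤74, time 9.2≤10.1, distance 438≤527).
B: dominated by D (tolls 1≤39, time 7.0≤9.2, distance 262≤438).
C: not dominated.
D: not dominated (best tolls).
E: dominated by D (tolls 1≤51, time 7.0≤8.9, distance 262≤437).
F: not dominated (best time).
G: not dominated (best distance).
H: dominated by D (tolls 1≤2, time 7.0≤10.8, distance 262≤454).

C, D, F, G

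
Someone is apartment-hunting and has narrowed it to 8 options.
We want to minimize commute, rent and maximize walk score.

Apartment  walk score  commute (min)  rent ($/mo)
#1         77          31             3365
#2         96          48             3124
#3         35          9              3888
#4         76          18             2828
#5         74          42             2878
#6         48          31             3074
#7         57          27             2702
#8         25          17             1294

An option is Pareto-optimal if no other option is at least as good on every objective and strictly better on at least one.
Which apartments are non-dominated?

#1, #2, #3, #4, #7, #8

#1: not dominated.
#2: not dominated (best walk score).
#3: not dominated (best commute).
#4: not dominated.
#5: dominated by #4 (walk score 76≥74, commute 18≤42, rent 2828≤2878).
#6: dominated by #4 (walk score 76≥48, commute 18≤31, rent 2828≤3074).
#7: not dominated.
#8: not dominated (best rent).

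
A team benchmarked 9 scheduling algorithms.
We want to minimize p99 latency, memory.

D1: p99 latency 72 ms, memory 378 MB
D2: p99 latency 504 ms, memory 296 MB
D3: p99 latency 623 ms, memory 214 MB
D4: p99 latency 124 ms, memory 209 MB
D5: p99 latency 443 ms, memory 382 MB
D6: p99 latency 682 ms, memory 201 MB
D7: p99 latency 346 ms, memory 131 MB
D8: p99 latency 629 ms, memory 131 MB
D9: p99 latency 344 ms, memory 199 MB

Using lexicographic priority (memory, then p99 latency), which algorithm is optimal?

First minimize memory: best is 131, kept {D7, D8}.
Then minimize p99 latency: best is 346, kept {D7}.

D7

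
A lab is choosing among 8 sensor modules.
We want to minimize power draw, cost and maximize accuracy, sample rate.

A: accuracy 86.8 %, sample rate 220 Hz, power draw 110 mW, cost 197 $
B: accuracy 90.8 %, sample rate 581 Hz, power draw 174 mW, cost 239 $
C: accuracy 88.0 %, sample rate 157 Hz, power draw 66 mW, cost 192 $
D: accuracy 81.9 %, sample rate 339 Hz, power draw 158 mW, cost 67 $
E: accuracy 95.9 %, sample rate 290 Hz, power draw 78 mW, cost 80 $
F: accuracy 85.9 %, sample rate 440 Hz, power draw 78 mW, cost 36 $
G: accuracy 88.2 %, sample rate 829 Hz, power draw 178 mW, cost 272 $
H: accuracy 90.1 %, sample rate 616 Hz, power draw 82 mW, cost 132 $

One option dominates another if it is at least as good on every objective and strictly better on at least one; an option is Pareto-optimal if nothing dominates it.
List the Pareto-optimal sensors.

B, C, E, F, G, H

A: dominated by E (accuracy 95.9≥86.8, sample rate 290≥220, power draw 78≤110, cost 80≤197).
B: not dominated.
C: not dominated (best power draw).
D: dominated by F (accuracy 85.9≥81.9, sample rate 440≥339, power draw 78≤158, cost 36≤67).
E: not dominated (best accuracy).
F: not dominated (best cost).
G: not dominated (best sample rate).
H: not dominated.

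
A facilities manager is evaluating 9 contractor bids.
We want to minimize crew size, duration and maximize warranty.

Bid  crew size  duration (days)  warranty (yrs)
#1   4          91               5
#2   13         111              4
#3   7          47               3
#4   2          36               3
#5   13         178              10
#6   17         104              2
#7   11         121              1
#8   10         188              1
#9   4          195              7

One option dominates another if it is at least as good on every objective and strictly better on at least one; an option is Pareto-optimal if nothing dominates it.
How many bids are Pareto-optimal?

#1: not dominated.
#2: dominated by #1 (crew size 4≤13, duration 91≤111, warranty 5≥4).
#3: dominated by #4 (crew size 2≤7, duration 36≤47, warranty 3≥3).
#4: not dominated (best crew size).
#5: not dominated (best warranty).
#6: dominated by #1 (crew size 4≤17, duration 91≤104, warranty 5≥2).
#7: dominated by #1 (crew size 4≤11, duration 91≤121, warranty 5≥1).
#8: dominated by #1 (crew size 4≤10, duration 91≤188, warranty 5≥1).
#9: not dominated.
Pareto-optimal: #1, #4, #5, #9 → 4.

4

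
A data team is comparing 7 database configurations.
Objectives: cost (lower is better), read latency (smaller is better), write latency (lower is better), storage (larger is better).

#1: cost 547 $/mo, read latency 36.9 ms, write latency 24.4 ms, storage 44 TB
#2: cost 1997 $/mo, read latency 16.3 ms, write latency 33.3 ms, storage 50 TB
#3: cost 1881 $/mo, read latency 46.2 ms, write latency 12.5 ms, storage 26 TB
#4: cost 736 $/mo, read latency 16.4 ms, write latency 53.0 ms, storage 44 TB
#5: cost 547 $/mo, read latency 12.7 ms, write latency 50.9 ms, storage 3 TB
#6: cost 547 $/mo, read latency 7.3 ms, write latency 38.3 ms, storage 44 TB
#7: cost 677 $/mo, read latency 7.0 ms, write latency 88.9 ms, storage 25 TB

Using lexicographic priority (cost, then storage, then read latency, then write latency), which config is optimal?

#6

First minimize cost: best is 547, kept {#1, #5, #6}.
Then maximize storage: best is 44, kept {#1, #6}.
Then minimize read latency: best is 7.3, kept {#6}.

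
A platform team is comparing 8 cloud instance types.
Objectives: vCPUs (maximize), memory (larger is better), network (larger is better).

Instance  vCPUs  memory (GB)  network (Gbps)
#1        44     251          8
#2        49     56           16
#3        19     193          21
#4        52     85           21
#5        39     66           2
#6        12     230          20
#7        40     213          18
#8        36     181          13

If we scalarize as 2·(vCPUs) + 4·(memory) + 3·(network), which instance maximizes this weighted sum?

#1

#1: 2·44 + 4·251 + 3·8 = 1116
#2: 2·49 + 4·56 + 3·16 = 370
#3: 2·19 + 4·193 + 3·21 = 873
#4: 2·52 + 4·85 + 3·21 = 507
#5: 2·39 + 4·66 + 3·2 = 348
#6: 2·12 + 4·230 + 3·20 = 1004
#7: 2·40 + 4·213 + 3·18 = 986
#8: 2·36 + 4·181 + 3·13 = 835
Highest: #1 at 1116.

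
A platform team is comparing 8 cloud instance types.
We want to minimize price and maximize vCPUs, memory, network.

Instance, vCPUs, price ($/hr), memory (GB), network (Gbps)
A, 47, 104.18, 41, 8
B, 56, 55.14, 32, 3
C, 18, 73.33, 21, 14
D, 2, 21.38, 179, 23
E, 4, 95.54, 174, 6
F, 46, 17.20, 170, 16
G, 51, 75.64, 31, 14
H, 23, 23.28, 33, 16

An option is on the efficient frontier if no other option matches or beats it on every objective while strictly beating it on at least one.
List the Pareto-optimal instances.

A, B, D, E, F, G

A: not dominated.
B: not dominated (best vCPUs).
C: dominated by F (vCPUs 46≥18, price 17.20≤73.33, memory 170≥21, network 16≥14).
D: not dominated (best memory).
E: not dominated.
F: not dominated (best price).
G: not dominated.
H: dominated by F (vCPUs 46≥23, price 17.20≤23.28, memory 170≥33, network 16≥16).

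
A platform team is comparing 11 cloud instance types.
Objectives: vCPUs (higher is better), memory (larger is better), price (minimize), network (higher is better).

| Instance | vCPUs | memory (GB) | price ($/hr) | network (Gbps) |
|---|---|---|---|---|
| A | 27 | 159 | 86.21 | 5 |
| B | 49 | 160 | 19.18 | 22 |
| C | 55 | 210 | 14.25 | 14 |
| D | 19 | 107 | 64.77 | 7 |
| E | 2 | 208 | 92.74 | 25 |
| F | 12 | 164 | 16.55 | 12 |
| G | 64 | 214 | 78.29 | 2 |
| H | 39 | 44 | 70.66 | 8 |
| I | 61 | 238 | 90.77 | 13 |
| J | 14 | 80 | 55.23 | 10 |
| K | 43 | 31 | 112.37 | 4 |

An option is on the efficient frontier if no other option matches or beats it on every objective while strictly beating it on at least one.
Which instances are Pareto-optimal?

B, C, E, G, I

A: dominated by B (vCPUs 49≥27, memory 160≥159, price 19.18≤86.21, network 22≥5).
B: not dominated.
C: not dominated (best price).
D: dominated by B (vCPUs 49≥19, memory 160≥107, price 19.18≤64.77, network 22≥7).
E: not dominated (best network).
F: dominated by C (vCPUs 55≥12, memory 210≥164, price 14.25≤16.55, network 14≥12).
G: not dominated (best vCPUs).
H: dominated by B (vCPUs 49≥39, memory 160≥44, price 19.18≤70.66, network 22≥8).
I: not dominated (best memory).
J: dominated by B (vCPUs 49≥14, memory 160≥80, price 19.18≤55.23, network 22≥10).
K: dominated by B (vCPUs 49≥43, memory 160≥31, price 19.18≤112.37, network 22≥4).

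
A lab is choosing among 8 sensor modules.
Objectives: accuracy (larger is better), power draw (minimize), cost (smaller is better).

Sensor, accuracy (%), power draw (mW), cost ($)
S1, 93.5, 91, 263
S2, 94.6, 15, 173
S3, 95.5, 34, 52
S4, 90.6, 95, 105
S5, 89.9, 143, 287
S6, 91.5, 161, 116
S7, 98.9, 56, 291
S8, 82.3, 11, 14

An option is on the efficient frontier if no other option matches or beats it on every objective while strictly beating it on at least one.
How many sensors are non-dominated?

4

S1: dominated by S2 (accuracy 94.6≥93.5, power draw 15≤91, cost 173≤263).
S2: not dominated.
S3: not dominated.
S4: dominated by S3 (accuracy 95.5≥90.6, power draw 34≤95, cost 52≤105).
S5: dominated by S1 (accuracy 93.5≥89.9, power draw 91≤143, cost 263≤287).
S6: dominated by S3 (accuracy 95.5≥91.5, power draw 34≤161, cost 52≤116).
S7: not dominated (best accuracy).
S8: not dominated (best power draw).
Pareto-optimal: S2, S3, S7, S8 → 4.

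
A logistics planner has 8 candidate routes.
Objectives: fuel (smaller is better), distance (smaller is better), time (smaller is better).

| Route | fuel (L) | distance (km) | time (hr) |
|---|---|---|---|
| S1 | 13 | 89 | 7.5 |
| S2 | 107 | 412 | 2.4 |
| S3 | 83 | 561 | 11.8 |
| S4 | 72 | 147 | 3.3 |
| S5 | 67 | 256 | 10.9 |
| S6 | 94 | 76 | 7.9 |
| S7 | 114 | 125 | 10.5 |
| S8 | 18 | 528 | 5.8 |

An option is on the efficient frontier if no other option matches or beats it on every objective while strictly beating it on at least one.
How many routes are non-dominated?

S1: not dominated (best fuel).
S2: not dominated (best time).
S3: dominated by S1 (fuel 13≤83, distance 89≤561, time 7.5≤11.8).
S4: not dominated.
S5: dominated by S1 (fuel 13≤67, distance 89≤256, time 7.5≤10.9).
S6: not dominated (best distance).
S7: dominated by S1 (fuel 13≤114, distance 89≤125, time 7.5≤10.5).
S8: not dominated.
Pareto-optimal: S1, S2, S4, S6, S8 → 5.

5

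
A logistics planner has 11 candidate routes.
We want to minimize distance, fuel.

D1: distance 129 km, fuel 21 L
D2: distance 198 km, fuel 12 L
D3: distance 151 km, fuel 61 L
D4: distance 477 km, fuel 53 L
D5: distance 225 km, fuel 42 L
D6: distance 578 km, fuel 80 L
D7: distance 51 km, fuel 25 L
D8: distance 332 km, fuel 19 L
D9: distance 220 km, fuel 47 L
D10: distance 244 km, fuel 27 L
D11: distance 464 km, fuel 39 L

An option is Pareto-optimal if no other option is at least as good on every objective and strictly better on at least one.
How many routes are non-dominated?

D1: not dominated.
D2: not dominated (best fuel).
D3: dominated by D1 (distance 129≤151, fuel 21≤61).
D4: dominated by D1 (distance 129≤477, fuel 21≤53).
D5: dominated by D1 (distance 129≤225, fuel 21≤42).
D6: dominated by D1 (distance 129≤578, fuel 21≤80).
D7: not dominated (best distance).
D8: dominated by D2 (distance 198≤332, fuel 12≤19).
D9: dominated by D1 (distance 129≤220, fuel 21≤47).
D10: dominated by D1 (distance 129≤244, fuel 21≤27).
D11: dominated by D1 (distance 129≤464, fuel 21≤39).
Pareto-optimal: D1, D2, D7 → 3.

3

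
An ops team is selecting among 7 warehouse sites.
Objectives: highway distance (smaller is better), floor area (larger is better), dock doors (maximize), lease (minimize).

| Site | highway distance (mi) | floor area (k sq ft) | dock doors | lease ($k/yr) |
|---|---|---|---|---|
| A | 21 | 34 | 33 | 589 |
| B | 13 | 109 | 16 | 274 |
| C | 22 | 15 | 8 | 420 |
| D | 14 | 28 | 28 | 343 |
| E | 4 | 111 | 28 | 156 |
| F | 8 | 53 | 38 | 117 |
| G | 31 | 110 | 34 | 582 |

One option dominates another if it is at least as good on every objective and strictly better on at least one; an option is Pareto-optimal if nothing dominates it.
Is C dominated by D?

D vs C: highway distance 14≤22, floor area 28≥15, dock doors 28≥8, lease 343≤420 — D is at least as good on every objective with at least one strict improvement.

Yes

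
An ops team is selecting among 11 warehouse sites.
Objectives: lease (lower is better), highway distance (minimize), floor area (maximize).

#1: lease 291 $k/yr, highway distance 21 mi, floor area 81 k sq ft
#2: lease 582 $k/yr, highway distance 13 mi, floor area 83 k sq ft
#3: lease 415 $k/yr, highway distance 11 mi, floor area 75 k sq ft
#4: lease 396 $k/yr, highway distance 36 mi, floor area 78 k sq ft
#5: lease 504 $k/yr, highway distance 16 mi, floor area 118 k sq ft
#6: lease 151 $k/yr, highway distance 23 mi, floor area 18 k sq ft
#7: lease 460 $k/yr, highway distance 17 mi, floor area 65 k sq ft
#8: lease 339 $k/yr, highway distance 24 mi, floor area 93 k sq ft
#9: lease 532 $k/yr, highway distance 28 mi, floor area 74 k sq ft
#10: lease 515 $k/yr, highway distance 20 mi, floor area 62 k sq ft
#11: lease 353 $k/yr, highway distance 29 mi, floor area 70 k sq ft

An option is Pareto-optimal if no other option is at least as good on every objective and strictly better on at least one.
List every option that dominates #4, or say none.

#1, #8

#1: lease 291≤396, highway distance 21≤36, floor area 81≥78 — dominates #4.
#8: lease 339≤396, highway distance 24≤36, floor area 93≥78 — dominates #4.
Others (#2, #3, #5, #6, #7, #9, #10, #11) are each worse than #4 on at least one objective.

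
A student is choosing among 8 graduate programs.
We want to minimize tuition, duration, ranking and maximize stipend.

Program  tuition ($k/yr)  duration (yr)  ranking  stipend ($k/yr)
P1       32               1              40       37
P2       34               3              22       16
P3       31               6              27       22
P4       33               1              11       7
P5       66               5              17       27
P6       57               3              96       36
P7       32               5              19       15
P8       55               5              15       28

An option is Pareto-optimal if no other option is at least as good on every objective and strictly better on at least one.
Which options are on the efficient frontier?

P1: not dominated (best stipend).
P2: not dominated.
P3: not dominated (best tuition).
P4: not dominated (best ranking).
P5: dominated by P8 (tuition 55≤66, duration 5≤5, ranking 15≤17, stipend 28≥27).
P6: dominated by P1 (tuition 32≤57, duration 1≤3, ranking 40≤96, stipend 37≥36).
P7: not dominated.
P8: not dominated.

P1, P2, P3, P4, P7, P8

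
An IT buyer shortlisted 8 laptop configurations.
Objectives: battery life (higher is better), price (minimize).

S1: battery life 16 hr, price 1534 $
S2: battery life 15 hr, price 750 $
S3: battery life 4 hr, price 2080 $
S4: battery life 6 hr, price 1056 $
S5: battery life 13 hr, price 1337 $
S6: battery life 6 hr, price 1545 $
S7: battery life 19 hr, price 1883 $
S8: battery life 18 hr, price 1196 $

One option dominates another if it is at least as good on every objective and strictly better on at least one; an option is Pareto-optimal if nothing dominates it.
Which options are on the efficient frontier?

S2, S7, S8

S1: dominated by S8 (battery life 18≥16, price 1196≤1534).
S2: not dominated (best price).
S3: dominated by S1 (battery life 16≥4, price 1534≤2080).
S4: dominated by S2 (battery life 15≥6, price 750≤1056).
S5: dominated by S2 (battery life 15≥13, price 750≤1337).
S6: dominated by S1 (battery life 16≥6, price 1534≤1545).
S7: not dominated (best battery life).
S8: not dominated.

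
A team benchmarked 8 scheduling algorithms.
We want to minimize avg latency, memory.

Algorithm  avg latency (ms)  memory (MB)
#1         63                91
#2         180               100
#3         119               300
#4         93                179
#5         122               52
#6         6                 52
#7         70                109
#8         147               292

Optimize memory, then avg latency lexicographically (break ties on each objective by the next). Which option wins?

First minimize memory: best is 52, kept {#5, #6}.
Then minimize avg latency: best is 6, kept {#6}.

#6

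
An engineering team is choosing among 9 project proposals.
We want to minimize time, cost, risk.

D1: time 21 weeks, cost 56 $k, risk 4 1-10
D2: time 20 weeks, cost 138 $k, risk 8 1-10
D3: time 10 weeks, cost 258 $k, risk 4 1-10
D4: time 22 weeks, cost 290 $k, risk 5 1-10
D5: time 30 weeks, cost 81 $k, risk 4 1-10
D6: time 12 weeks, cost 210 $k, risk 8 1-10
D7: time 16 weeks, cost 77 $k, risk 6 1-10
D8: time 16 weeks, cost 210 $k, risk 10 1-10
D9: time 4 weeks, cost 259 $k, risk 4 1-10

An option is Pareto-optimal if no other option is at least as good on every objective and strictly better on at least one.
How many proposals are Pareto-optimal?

5

D1: not dominated (best cost).
D2: dominated by D7 (time 16≤20, cost 77≤138, risk 6≤8).
D3: not dominated.
D4: dominated by D1 (time 21≤22, cost 56≤290, risk 4≤5).
D5: dominated by D1 (time 21≤30, cost 56≤81, risk 4≤4).
D6: not dominated.
D7: not dominated.
D8: dominated by D6 (time 12≤16, cost 210≤210, risk 8≤10).
D9: not dominated (best time).
Pareto-optimal: D1, D3, D6, D7, D9 → 5.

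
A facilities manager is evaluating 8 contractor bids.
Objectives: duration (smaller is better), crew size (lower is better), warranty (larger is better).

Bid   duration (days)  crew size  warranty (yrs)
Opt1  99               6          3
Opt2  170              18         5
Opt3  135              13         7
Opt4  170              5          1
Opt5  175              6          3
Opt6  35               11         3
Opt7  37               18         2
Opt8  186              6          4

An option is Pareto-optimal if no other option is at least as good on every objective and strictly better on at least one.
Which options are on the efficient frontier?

Opt1, Opt3, Opt4, Opt6, Opt8

Opt1: not dominated.
Opt2: dominated by Opt3 (duration 135≤170, crew size 13≤18, warranty 7≥5).
Opt3: not dominated (best warranty).
Opt4: not dominated (best crew size).
Opt5: dominated by Opt1 (duration 99≤175, crew size 6≤6, warranty 3≥3).
Opt6: not dominated (best duration).
Opt7: dominated by Opt6 (duration 35≤37, crew size 11≤18, warranty 3≥2).
Opt8: not dominated.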